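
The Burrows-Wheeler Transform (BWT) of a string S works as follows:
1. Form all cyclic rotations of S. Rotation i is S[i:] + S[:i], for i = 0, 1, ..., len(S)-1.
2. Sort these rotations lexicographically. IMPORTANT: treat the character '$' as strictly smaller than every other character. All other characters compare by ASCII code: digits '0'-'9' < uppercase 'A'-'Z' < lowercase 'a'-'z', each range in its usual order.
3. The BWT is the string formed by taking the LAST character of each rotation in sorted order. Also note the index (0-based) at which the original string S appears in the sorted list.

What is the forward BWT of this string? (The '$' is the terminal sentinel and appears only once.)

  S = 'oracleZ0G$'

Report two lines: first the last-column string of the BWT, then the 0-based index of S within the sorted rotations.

All 10 rotations (rotation i = S[i:]+S[:i]):
  rot[0] = oracleZ0G$
  rot[1] = racleZ0G$o
  rot[2] = acleZ0G$or
  rot[3] = cleZ0G$ora
  rot[4] = leZ0G$orac
  rot[5] = eZ0G$oracl
  rot[6] = Z0G$oracle
  rot[7] = 0G$oracleZ
  rot[8] = G$oracleZ0
  rot[9] = $oracleZ0G
Sorted (with $ < everything):
  sorted[0] = $oracleZ0G  (last char: 'G')
  sorted[1] = 0G$oracleZ  (last char: 'Z')
  sorted[2] = G$oracleZ0  (last char: '0')
  sorted[3] = Z0G$oracle  (last char: 'e')
  sorted[4] = acleZ0G$or  (last char: 'r')
  sorted[5] = cleZ0G$ora  (last char: 'a')
  sorted[6] = eZ0G$oracl  (last char: 'l')
  sorted[7] = leZ0G$orac  (last char: 'c')
  sorted[8] = oracleZ0G$  (last char: '$')
  sorted[9] = racleZ0G$o  (last char: 'o')
Last column: GZ0eralc$o
Original string S is at sorted index 8

Answer: GZ0eralc$o
8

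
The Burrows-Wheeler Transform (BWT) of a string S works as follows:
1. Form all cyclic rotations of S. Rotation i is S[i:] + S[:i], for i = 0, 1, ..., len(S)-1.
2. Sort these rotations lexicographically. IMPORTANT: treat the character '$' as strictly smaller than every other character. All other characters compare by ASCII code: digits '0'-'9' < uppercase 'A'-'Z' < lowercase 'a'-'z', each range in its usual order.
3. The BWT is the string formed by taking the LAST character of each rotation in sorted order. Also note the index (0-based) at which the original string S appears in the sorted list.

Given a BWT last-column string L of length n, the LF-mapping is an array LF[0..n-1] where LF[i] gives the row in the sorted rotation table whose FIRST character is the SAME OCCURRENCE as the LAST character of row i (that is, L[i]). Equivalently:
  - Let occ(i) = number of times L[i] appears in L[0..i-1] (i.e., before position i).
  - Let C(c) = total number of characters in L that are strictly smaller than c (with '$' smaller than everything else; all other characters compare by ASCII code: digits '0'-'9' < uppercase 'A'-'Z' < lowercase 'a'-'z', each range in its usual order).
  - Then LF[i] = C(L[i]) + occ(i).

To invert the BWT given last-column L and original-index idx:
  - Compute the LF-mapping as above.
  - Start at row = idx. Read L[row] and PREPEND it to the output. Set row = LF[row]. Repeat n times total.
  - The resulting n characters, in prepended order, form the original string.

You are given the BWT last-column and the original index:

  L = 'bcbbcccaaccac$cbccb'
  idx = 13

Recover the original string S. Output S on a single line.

Answer: ccabccbacbabcccccb$

Derivation:
LF mapping: 4 9 5 6 10 11 12 1 2 13 14 3 15 0 16 7 17 18 8
Walk LF starting at row 13, prepending L[row]:
  step 1: row=13, L[13]='$', prepend. Next row=LF[13]=0
  step 2: row=0, L[0]='b', prepend. Next row=LF[0]=4
  step 3: row=4, L[4]='c', prepend. Next row=LF[4]=10
  step 4: row=10, L[10]='c', prepend. Next row=LF[10]=14
  step 5: row=14, L[14]='c', prepend. Next row=LF[14]=16
  step 6: row=16, L[16]='c', prepend. Next row=LF[16]=17
  step 7: row=17, L[17]='c', prepend. Next row=LF[17]=18
  step 8: row=18, L[18]='b', prepend. Next row=LF[18]=8
  step 9: row=8, L[8]='a', prepend. Next row=LF[8]=2
  step 10: row=2, L[2]='b', prepend. Next row=LF[2]=5
  step 11: row=5, L[5]='c', prepend. Next row=LF[5]=11
  step 12: row=11, L[11]='a', prepend. Next row=LF[11]=3
  step 13: row=3, L[3]='b', prepend. Next row=LF[3]=6
  step 14: row=6, L[6]='c', prepend. Next row=LF[6]=12
  step 15: row=12, L[12]='c', prepend. Next row=LF[12]=15
  step 16: row=15, L[15]='b', prepend. Next row=LF[15]=7
  step 17: row=7, L[7]='a', prepend. Next row=LF[7]=1
  step 18: row=1, L[1]='c', prepend. Next row=LF[1]=9
  step 19: row=9, L[9]='c', prepend. Next row=LF[9]=13
Reversed output: ccabccbacbabcccccb$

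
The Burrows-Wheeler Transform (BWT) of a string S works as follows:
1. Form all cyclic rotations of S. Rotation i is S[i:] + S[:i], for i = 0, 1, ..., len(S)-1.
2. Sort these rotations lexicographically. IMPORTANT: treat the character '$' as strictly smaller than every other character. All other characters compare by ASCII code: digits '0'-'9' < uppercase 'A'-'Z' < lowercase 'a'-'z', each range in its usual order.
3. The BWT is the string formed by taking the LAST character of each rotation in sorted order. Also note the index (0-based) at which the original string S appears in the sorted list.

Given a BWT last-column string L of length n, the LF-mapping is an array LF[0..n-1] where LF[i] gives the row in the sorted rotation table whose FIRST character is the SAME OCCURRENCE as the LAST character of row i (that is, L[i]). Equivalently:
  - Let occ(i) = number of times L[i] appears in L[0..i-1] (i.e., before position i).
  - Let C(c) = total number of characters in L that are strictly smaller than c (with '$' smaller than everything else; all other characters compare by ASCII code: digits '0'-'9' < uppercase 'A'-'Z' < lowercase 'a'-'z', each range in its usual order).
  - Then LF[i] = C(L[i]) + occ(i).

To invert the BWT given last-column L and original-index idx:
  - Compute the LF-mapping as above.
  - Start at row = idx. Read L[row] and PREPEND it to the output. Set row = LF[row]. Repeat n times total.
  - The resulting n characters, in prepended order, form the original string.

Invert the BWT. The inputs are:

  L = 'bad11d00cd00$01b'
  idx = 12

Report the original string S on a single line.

LF mapping: 10 9 13 6 7 14 1 2 12 15 3 4 0 5 8 11
Walk LF starting at row 12, prepending L[row]:
  step 1: row=12, L[12]='$', prepend. Next row=LF[12]=0
  step 2: row=0, L[0]='b', prepend. Next row=LF[0]=10
  step 3: row=10, L[10]='0', prepend. Next row=LF[10]=3
  step 4: row=3, L[3]='1', prepend. Next row=LF[3]=6
  step 5: row=6, L[6]='0', prepend. Next row=LF[6]=1
  step 6: row=1, L[1]='a', prepend. Next row=LF[1]=9
  step 7: row=9, L[9]='d', prepend. Next row=LF[9]=15
  step 8: row=15, L[15]='b', prepend. Next row=LF[15]=11
  step 9: row=11, L[11]='0', prepend. Next row=LF[11]=4
  step 10: row=4, L[4]='1', prepend. Next row=LF[4]=7
  step 11: row=7, L[7]='0', prepend. Next row=LF[7]=2
  step 12: row=2, L[2]='d', prepend. Next row=LF[2]=13
  step 13: row=13, L[13]='0', prepend. Next row=LF[13]=5
  step 14: row=5, L[5]='d', prepend. Next row=LF[5]=14
  step 15: row=14, L[14]='1', prepend. Next row=LF[14]=8
  step 16: row=8, L[8]='c', prepend. Next row=LF[8]=12
Reversed output: c1d0d010bda010b$

Answer: c1d0d010bda010b$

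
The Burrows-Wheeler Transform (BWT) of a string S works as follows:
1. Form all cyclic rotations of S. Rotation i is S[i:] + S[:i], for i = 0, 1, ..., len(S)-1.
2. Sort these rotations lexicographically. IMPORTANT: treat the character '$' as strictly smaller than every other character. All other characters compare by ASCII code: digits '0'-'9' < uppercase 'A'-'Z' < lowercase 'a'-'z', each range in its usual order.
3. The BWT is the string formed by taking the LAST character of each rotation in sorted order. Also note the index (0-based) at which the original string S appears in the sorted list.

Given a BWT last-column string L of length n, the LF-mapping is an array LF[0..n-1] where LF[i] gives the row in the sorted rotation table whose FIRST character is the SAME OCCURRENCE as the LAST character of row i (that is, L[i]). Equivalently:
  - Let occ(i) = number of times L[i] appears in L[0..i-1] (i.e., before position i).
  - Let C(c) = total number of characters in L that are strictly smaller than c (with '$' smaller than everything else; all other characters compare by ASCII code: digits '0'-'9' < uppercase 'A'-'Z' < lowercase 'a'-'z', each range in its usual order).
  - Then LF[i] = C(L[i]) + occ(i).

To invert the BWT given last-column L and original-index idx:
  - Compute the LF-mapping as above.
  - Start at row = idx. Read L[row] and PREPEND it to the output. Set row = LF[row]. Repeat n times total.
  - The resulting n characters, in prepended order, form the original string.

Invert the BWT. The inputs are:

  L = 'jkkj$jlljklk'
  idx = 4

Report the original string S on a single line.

LF mapping: 1 5 6 2 0 3 9 10 4 7 11 8
Walk LF starting at row 4, prepending L[row]:
  step 1: row=4, L[4]='$', prepend. Next row=LF[4]=0
  step 2: row=0, L[0]='j', prepend. Next row=LF[0]=1
  step 3: row=1, L[1]='k', prepend. Next row=LF[1]=5
  step 4: row=5, L[5]='j', prepend. Next row=LF[5]=3
  step 5: row=3, L[3]='j', prepend. Next row=LF[3]=2
  step 6: row=2, L[2]='k', prepend. Next row=LF[2]=6
  step 7: row=6, L[6]='l', prepend. Next row=LF[6]=9
  step 8: row=9, L[9]='k', prepend. Next row=LF[9]=7
  step 9: row=7, L[7]='l', prepend. Next row=LF[7]=10
  step 10: row=10, L[10]='l', prepend. Next row=LF[10]=11
  step 11: row=11, L[11]='k', prepend. Next row=LF[11]=8
  step 12: row=8, L[8]='j', prepend. Next row=LF[8]=4
Reversed output: jkllklkjjkj$

Answer: jkllklkjjkj$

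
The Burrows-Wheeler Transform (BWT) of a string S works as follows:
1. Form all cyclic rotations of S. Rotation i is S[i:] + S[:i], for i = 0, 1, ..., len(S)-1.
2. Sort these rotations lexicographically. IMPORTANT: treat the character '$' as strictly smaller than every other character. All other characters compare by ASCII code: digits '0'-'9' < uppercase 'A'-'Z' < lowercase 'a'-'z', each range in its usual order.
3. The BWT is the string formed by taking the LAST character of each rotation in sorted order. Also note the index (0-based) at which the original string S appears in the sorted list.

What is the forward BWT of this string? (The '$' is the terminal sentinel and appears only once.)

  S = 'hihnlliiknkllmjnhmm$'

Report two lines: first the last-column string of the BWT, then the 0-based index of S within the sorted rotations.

Answer: m$nihlimnilnklmlhjkh
1

Derivation:
All 20 rotations (rotation i = S[i:]+S[:i]):
  rot[0] = hihnlliiknkllmjnhmm$
  rot[1] = ihnlliiknkllmjnhmm$h
  rot[2] = hnlliiknkllmjnhmm$hi
  rot[3] = nlliiknkllmjnhmm$hih
  rot[4] = lliiknkllmjnhmm$hihn
  rot[5] = liiknkllmjnhmm$hihnl
  rot[6] = iiknkllmjnhmm$hihnll
  rot[7] = iknkllmjnhmm$hihnlli
  rot[8] = knkllmjnhmm$hihnllii
  rot[9] = nkllmjnhmm$hihnlliik
  rot[10] = kllmjnhmm$hihnlliikn
  rot[11] = llmjnhmm$hihnlliiknk
  rot[12] = lmjnhmm$hihnlliiknkl
  rot[13] = mjnhmm$hihnlliiknkll
  rot[14] = jnhmm$hihnlliiknkllm
  rot[15] = nhmm$hihnlliiknkllmj
  rot[16] = hmm$hihnlliiknkllmjn
  rot[17] = mm$hihnlliiknkllmjnh
  rot[18] = m$hihnlliiknkllmjnhm
  rot[19] = $hihnlliiknkllmjnhmm
Sorted (with $ < everything):
  sorted[0] = $hihnlliiknkllmjnhmm  (last char: 'm')
  sorted[1] = hihnlliiknkllmjnhmm$  (last char: '$')
  sorted[2] = hmm$hihnlliiknkllmjn  (last char: 'n')
  sorted[3] = hnlliiknkllmjnhmm$hi  (last char: 'i')
  sorted[4] = ihnlliiknkllmjnhmm$h  (last char: 'h')
  sorted[5] = iiknkllmjnhmm$hihnll  (last char: 'l')
  sorted[6] = iknkllmjnhmm$hihnlli  (last char: 'i')
  sorted[7] = jnhmm$hihnlliiknkllm  (last char: 'm')
  sorted[8] = kllmjnhmm$hihnlliikn  (last char: 'n')
  sorted[9] = knkllmjnhmm$hihnllii  (last char: 'i')
  sorted[10] = liiknkllmjnhmm$hihnl  (last char: 'l')
  sorted[11] = lliiknkllmjnhmm$hihn  (last char: 'n')
  sorted[12] = llmjnhmm$hihnlliiknk  (last char: 'k')
  sorted[13] = lmjnhmm$hihnlliiknkl  (last char: 'l')
  sorted[14] = m$hihnlliiknkllmjnhm  (last char: 'm')
  sorted[15] = mjnhmm$hihnlliiknkll  (last char: 'l')
  sorted[16] = mm$hihnlliiknkllmjnh  (last char: 'h')
  sorted[17] = nhmm$hihnlliiknkllmj  (last char: 'j')
  sorted[18] = nkllmjnhmm$hihnlliik  (last char: 'k')
  sorted[19] = nlliiknkllmjnhmm$hih  (last char: 'h')
Last column: m$nihlimnilnklmlhjkh
Original string S is at sorted index 1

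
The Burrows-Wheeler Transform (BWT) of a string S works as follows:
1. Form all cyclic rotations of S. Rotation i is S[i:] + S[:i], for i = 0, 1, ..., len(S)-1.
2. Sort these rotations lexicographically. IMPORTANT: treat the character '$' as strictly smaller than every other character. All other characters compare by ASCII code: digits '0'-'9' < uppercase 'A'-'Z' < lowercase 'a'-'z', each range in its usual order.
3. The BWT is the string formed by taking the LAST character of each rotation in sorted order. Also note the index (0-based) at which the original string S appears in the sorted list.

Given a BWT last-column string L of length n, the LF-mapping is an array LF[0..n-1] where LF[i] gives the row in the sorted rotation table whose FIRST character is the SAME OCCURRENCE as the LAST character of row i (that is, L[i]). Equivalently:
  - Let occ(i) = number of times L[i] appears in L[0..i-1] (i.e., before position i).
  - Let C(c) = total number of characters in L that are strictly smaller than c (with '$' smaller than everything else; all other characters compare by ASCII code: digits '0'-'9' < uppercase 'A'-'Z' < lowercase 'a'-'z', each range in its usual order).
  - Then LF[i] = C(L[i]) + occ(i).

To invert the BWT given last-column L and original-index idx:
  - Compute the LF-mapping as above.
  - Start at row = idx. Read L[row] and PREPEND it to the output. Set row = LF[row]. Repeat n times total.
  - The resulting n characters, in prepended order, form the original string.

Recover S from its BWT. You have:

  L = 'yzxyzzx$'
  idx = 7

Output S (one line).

LF mapping: 3 5 1 4 6 7 2 0
Walk LF starting at row 7, prepending L[row]:
  step 1: row=7, L[7]='$', prepend. Next row=LF[7]=0
  step 2: row=0, L[0]='y', prepend. Next row=LF[0]=3
  step 3: row=3, L[3]='y', prepend. Next row=LF[3]=4
  step 4: row=4, L[4]='z', prepend. Next row=LF[4]=6
  step 5: row=6, L[6]='x', prepend. Next row=LF[6]=2
  step 6: row=2, L[2]='x', prepend. Next row=LF[2]=1
  step 7: row=1, L[1]='z', prepend. Next row=LF[1]=5
  step 8: row=5, L[5]='z', prepend. Next row=LF[5]=7
Reversed output: zzxxzyy$

Answer: zzxxzyy$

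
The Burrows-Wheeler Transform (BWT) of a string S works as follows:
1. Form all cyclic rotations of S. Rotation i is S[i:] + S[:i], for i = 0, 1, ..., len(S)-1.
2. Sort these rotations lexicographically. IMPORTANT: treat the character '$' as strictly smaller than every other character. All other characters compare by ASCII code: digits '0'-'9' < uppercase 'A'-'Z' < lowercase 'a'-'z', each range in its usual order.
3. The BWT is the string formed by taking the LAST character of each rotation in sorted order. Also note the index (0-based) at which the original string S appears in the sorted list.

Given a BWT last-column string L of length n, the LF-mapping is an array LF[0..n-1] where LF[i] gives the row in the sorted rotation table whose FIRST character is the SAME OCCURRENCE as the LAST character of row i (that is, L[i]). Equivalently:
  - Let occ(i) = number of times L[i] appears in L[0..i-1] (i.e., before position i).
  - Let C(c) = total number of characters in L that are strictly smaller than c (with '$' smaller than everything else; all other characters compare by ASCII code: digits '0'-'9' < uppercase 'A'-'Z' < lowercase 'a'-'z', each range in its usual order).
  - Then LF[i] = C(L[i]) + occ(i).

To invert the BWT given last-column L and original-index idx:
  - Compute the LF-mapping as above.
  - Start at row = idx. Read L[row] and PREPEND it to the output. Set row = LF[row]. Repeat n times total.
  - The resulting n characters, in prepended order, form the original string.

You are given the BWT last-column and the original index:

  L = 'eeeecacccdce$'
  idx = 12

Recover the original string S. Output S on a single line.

Answer: eecceccdeace$

Derivation:
LF mapping: 8 9 10 11 2 1 3 4 5 7 6 12 0
Walk LF starting at row 12, prepending L[row]:
  step 1: row=12, L[12]='$', prepend. Next row=LF[12]=0
  step 2: row=0, L[0]='e', prepend. Next row=LF[0]=8
  step 3: row=8, L[8]='c', prepend. Next row=LF[8]=5
  step 4: row=5, L[5]='a', prepend. Next row=LF[5]=1
  step 5: row=1, L[1]='e', prepend. Next row=LF[1]=9
  step 6: row=9, L[9]='d', prepend. Next row=LF[9]=7
  step 7: row=7, L[7]='c', prepend. Next row=LF[7]=4
  step 8: row=4, L[4]='c', prepend. Next row=LF[4]=2
  step 9: row=2, L[2]='e', prepend. Next row=LF[2]=10
  step 10: row=10, L[10]='c', prepend. Next row=LF[10]=6
  step 11: row=6, L[6]='c', prepend. Next row=LF[6]=3
  step 12: row=3, L[3]='e', prepend. Next row=LF[3]=11
  step 13: row=11, L[11]='e', prepend. Next row=LF[11]=12
Reversed output: eecceccdeace$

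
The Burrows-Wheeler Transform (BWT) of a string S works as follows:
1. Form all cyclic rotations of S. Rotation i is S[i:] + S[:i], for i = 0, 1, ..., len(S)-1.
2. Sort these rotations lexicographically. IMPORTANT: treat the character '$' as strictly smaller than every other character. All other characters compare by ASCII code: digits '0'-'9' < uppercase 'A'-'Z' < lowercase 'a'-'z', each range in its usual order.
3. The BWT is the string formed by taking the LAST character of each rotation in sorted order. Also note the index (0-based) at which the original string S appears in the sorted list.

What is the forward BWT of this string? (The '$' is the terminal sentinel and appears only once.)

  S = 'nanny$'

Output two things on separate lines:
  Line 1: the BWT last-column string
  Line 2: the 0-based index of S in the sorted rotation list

All 6 rotations (rotation i = S[i:]+S[:i]):
  rot[0] = nanny$
  rot[1] = anny$n
  rot[2] = nny$na
  rot[3] = ny$nan
  rot[4] = y$nann
  rot[5] = $nanny
Sorted (with $ < everything):
  sorted[0] = $nanny  (last char: 'y')
  sorted[1] = anny$n  (last char: 'n')
  sorted[2] = nanny$  (last char: '$')
  sorted[3] = nny$na  (last char: 'a')
  sorted[4] = ny$nan  (last char: 'n')
  sorted[5] = y$nann  (last char: 'n')
Last column: yn$ann
Original string S is at sorted index 2

Answer: yn$ann
2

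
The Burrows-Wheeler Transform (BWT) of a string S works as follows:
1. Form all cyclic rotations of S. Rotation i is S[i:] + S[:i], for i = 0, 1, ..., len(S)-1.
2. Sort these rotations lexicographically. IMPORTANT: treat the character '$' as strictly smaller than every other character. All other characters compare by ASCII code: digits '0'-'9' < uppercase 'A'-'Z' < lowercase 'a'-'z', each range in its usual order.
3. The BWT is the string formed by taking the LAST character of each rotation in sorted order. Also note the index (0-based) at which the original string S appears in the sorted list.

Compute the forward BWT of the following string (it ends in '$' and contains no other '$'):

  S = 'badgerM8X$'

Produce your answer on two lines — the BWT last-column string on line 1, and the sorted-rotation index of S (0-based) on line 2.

Answer: XMr8b$agde
5

Derivation:
All 10 rotations (rotation i = S[i:]+S[:i]):
  rot[0] = badgerM8X$
  rot[1] = adgerM8X$b
  rot[2] = dgerM8X$ba
  rot[3] = gerM8X$bad
  rot[4] = erM8X$badg
  rot[5] = rM8X$badge
  rot[6] = M8X$badger
  rot[7] = 8X$badgerM
  rot[8] = X$badgerM8
  rot[9] = $badgerM8X
Sorted (with $ < everything):
  sorted[0] = $badgerM8X  (last char: 'X')
  sorted[1] = 8X$badgerM  (last char: 'M')
  sorted[2] = M8X$badger  (last char: 'r')
  sorted[3] = X$badgerM8  (last char: '8')
  sorted[4] = adgerM8X$b  (last char: 'b')
  sorted[5] = badgerM8X$  (last char: '$')
  sorted[6] = dgerM8X$ba  (last char: 'a')
  sorted[7] = erM8X$badg  (last char: 'g')
  sorted[8] = gerM8X$bad  (last char: 'd')
  sorted[9] = rM8X$badge  (last char: 'e')
Last column: XMr8b$agde
Original string S is at sorted index 5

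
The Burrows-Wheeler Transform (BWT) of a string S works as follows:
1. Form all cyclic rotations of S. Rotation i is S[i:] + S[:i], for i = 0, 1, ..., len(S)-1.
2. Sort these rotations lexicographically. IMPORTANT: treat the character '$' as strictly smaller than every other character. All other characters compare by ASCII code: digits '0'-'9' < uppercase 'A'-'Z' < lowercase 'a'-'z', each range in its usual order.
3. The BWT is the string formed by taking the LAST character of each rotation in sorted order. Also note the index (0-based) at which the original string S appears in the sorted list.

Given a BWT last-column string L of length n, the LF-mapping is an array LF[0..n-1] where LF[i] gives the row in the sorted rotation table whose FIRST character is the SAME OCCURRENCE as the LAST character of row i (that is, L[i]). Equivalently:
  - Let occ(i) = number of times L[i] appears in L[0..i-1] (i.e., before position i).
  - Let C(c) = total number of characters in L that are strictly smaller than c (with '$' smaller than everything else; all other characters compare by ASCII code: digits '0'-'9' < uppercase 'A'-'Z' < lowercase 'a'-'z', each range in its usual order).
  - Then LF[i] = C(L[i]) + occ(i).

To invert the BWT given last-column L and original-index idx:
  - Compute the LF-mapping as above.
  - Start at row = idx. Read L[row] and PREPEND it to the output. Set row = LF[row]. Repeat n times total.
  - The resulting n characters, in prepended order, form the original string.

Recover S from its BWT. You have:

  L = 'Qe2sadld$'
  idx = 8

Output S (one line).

LF mapping: 2 6 1 8 3 4 7 5 0
Walk LF starting at row 8, prepending L[row]:
  step 1: row=8, L[8]='$', prepend. Next row=LF[8]=0
  step 2: row=0, L[0]='Q', prepend. Next row=LF[0]=2
  step 3: row=2, L[2]='2', prepend. Next row=LF[2]=1
  step 4: row=1, L[1]='e', prepend. Next row=LF[1]=6
  step 5: row=6, L[6]='l', prepend. Next row=LF[6]=7
  step 6: row=7, L[7]='d', prepend. Next row=LF[7]=5
  step 7: row=5, L[5]='d', prepend. Next row=LF[5]=4
  step 8: row=4, L[4]='a', prepend. Next row=LF[4]=3
  step 9: row=3, L[3]='s', prepend. Next row=LF[3]=8
Reversed output: saddle2Q$

Answer: saddle2Q$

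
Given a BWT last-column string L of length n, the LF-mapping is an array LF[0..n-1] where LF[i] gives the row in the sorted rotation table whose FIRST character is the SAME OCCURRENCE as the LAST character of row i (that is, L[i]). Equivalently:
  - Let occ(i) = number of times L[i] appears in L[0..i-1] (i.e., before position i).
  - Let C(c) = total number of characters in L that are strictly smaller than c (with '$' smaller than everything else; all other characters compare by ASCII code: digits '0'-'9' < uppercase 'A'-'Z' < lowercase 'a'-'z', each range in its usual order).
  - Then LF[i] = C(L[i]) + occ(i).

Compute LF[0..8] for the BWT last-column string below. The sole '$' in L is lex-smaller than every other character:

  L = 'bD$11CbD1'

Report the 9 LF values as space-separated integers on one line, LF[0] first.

Answer: 7 5 0 1 2 4 8 6 3

Derivation:
Char counts: '$':1, '1':3, 'C':1, 'D':2, 'b':2
C (first-col start): C('$')=0, C('1')=1, C('C')=4, C('D')=5, C('b')=7
L[0]='b': occ=0, LF[0]=C('b')+0=7+0=7
L[1]='D': occ=0, LF[1]=C('D')+0=5+0=5
L[2]='$': occ=0, LF[2]=C('$')+0=0+0=0
L[3]='1': occ=0, LF[3]=C('1')+0=1+0=1
L[4]='1': occ=1, LF[4]=C('1')+1=1+1=2
L[5]='C': occ=0, LF[5]=C('C')+0=4+0=4
L[6]='b': occ=1, LF[6]=C('b')+1=7+1=8
L[7]='D': occ=1, LF[7]=C('D')+1=5+1=6
L[8]='1': occ=2, LF[8]=C('1')+2=1+2=3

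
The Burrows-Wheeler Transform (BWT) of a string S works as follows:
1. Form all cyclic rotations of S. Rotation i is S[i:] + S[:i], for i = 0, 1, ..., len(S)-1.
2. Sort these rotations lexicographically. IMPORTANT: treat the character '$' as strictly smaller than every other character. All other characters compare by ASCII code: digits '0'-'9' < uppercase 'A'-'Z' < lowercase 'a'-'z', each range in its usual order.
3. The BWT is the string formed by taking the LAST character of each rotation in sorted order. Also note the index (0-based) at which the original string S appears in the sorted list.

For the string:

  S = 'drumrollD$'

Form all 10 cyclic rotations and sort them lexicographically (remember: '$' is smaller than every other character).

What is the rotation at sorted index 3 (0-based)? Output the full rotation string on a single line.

Answer: lD$drumrol

Derivation:
All 10 rotations (rotation i = S[i:]+S[:i]):
  rot[0] = drumrollD$
  rot[1] = rumrollD$d
  rot[2] = umrollD$dr
  rot[3] = mrollD$dru
  rot[4] = rollD$drum
  rot[5] = ollD$drumr
  rot[6] = llD$drumro
  rot[7] = lD$drumrol
  rot[8] = D$drumroll
  rot[9] = $drumrollD
Sorted (with $ < everything):
  sorted[0] = $drumrollD
  sorted[1] = D$drumroll
  sorted[2] = drumrollD$
  sorted[3] = lD$drumrol
  sorted[4] = llD$drumro
  sorted[5] = mrollD$dru
  sorted[6] = ollD$drumr
  sorted[7] = rollD$drum
  sorted[8] = rumrollD$d
  sorted[9] = umrollD$dr
sorted[3] = lD$drumrol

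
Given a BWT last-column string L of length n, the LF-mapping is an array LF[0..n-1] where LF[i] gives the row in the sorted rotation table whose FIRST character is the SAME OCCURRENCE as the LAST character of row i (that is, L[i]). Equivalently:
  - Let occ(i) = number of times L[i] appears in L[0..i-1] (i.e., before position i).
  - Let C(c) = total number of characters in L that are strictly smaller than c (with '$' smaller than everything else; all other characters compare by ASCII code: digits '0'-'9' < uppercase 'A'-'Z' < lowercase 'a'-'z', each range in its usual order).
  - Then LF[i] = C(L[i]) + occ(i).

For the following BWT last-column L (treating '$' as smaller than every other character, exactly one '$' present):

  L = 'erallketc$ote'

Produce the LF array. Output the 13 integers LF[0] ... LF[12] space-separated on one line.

Char counts: '$':1, 'a':1, 'c':1, 'e':3, 'k':1, 'l':2, 'o':1, 'r':1, 't':2
C (first-col start): C('$')=0, C('a')=1, C('c')=2, C('e')=3, C('k')=6, C('l')=7, C('o')=9, C('r')=10, C('t')=11
L[0]='e': occ=0, LF[0]=C('e')+0=3+0=3
L[1]='r': occ=0, LF[1]=C('r')+0=10+0=10
L[2]='a': occ=0, LF[2]=C('a')+0=1+0=1
L[3]='l': occ=0, LF[3]=C('l')+0=7+0=7
L[4]='l': occ=1, LF[4]=C('l')+1=7+1=8
L[5]='k': occ=0, LF[5]=C('k')+0=6+0=6
L[6]='e': occ=1, LF[6]=C('e')+1=3+1=4
L[7]='t': occ=0, LF[7]=C('t')+0=11+0=11
L[8]='c': occ=0, LF[8]=C('c')+0=2+0=2
L[9]='$': occ=0, LF[9]=C('$')+0=0+0=0
L[10]='o': occ=0, LF[10]=C('o')+0=9+0=9
L[11]='t': occ=1, LF[11]=C('t')+1=11+1=12
L[12]='e': occ=2, LF[12]=C('e')+2=3+2=5

Answer: 3 10 1 7 8 6 4 11 2 0 9 12 5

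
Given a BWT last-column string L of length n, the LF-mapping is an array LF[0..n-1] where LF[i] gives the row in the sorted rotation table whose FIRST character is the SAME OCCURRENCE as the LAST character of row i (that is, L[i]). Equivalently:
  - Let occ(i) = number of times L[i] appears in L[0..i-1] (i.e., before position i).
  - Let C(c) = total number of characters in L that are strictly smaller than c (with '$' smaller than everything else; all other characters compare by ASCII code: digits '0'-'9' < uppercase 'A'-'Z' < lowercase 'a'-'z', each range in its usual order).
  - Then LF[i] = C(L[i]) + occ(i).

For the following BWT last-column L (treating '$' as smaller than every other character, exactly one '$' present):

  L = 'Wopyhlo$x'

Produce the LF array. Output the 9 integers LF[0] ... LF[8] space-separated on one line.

Answer: 1 4 6 8 2 3 5 0 7

Derivation:
Char counts: '$':1, 'W':1, 'h':1, 'l':1, 'o':2, 'p':1, 'x':1, 'y':1
C (first-col start): C('$')=0, C('W')=1, C('h')=2, C('l')=3, C('o')=4, C('p')=6, C('x')=7, C('y')=8
L[0]='W': occ=0, LF[0]=C('W')+0=1+0=1
L[1]='o': occ=0, LF[1]=C('o')+0=4+0=4
L[2]='p': occ=0, LF[2]=C('p')+0=6+0=6
L[3]='y': occ=0, LF[3]=C('y')+0=8+0=8
L[4]='h': occ=0, LF[4]=C('h')+0=2+0=2
L[5]='l': occ=0, LF[5]=C('l')+0=3+0=3
L[6]='o': occ=1, LF[6]=C('o')+1=4+1=5
L[7]='$': occ=0, LF[7]=C('$')+0=0+0=0
L[8]='x': occ=0, LF[8]=C('x')+0=7+0=7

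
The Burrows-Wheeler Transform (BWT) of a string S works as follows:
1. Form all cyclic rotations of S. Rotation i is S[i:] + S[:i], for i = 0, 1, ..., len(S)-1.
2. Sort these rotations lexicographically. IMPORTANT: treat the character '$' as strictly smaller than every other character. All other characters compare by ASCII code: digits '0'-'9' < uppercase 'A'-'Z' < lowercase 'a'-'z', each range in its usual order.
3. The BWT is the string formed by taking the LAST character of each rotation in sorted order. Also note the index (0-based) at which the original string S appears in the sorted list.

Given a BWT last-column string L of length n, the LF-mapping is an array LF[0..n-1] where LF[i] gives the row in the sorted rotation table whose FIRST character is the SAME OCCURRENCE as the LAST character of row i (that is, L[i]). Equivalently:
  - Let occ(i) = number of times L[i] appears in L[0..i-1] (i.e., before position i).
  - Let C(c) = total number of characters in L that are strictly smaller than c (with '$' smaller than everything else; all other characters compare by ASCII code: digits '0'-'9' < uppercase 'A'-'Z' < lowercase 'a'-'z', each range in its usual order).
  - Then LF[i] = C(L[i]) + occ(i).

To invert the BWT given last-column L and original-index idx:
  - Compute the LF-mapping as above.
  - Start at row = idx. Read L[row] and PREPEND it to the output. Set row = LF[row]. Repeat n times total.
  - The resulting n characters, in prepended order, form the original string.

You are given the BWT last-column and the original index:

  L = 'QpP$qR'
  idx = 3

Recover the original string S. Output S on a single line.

Answer: RqpPQ$

Derivation:
LF mapping: 2 4 1 0 5 3
Walk LF starting at row 3, prepending L[row]:
  step 1: row=3, L[3]='$', prepend. Next row=LF[3]=0
  step 2: row=0, L[0]='Q', prepend. Next row=LF[0]=2
  step 3: row=2, L[2]='P', prepend. Next row=LF[2]=1
  step 4: row=1, L[1]='p', prepend. Next row=LF[1]=4
  step 5: row=4, L[4]='q', prepend. Next row=LF[4]=5
  step 6: row=5, L[5]='R', prepend. Next row=LF[5]=3
Reversed output: RqpPQ$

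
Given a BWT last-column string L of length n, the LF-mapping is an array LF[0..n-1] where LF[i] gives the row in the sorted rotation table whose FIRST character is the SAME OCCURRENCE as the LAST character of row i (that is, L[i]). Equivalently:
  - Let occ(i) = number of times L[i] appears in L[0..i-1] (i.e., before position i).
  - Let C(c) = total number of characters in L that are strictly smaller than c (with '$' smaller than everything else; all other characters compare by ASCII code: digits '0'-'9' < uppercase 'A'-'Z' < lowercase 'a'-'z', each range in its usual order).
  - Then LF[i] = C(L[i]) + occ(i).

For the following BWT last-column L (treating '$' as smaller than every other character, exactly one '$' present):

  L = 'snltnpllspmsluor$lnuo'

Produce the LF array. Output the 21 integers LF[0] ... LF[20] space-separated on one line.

Answer: 15 7 1 18 8 12 2 3 16 13 6 17 4 19 10 14 0 5 9 20 11

Derivation:
Char counts: '$':1, 'l':5, 'm':1, 'n':3, 'o':2, 'p':2, 'r':1, 's':3, 't':1, 'u':2
C (first-col start): C('$')=0, C('l')=1, C('m')=6, C('n')=7, C('o')=10, C('p')=12, C('r')=14, C('s')=15, C('t')=18, C('u')=19
L[0]='s': occ=0, LF[0]=C('s')+0=15+0=15
L[1]='n': occ=0, LF[1]=C('n')+0=7+0=7
L[2]='l': occ=0, LF[2]=C('l')+0=1+0=1
L[3]='t': occ=0, LF[3]=C('t')+0=18+0=18
L[4]='n': occ=1, LF[4]=C('n')+1=7+1=8
L[5]='p': occ=0, LF[5]=C('p')+0=12+0=12
L[6]='l': occ=1, LF[6]=C('l')+1=1+1=2
L[7]='l': occ=2, LF[7]=C('l')+2=1+2=3
L[8]='s': occ=1, LF[8]=C('s')+1=15+1=16
L[9]='p': occ=1, LF[9]=C('p')+1=12+1=13
L[10]='m': occ=0, LF[10]=C('m')+0=6+0=6
L[11]='s': occ=2, LF[11]=C('s')+2=15+2=17
L[12]='l': occ=3, LF[12]=C('l')+3=1+3=4
L[13]='u': occ=0, LF[13]=C('u')+0=19+0=19
L[14]='o': occ=0, LF[14]=C('o')+0=10+0=10
L[15]='r': occ=0, LF[15]=C('r')+0=14+0=14
L[16]='$': occ=0, LF[16]=C('$')+0=0+0=0
L[17]='l': occ=4, LF[17]=C('l')+4=1+4=5
L[18]='n': occ=2, LF[18]=C('n')+2=7+2=9
L[19]='u': occ=1, LF[19]=C('u')+1=19+1=20
L[20]='o': occ=1, LF[20]=C('o')+1=10+1=11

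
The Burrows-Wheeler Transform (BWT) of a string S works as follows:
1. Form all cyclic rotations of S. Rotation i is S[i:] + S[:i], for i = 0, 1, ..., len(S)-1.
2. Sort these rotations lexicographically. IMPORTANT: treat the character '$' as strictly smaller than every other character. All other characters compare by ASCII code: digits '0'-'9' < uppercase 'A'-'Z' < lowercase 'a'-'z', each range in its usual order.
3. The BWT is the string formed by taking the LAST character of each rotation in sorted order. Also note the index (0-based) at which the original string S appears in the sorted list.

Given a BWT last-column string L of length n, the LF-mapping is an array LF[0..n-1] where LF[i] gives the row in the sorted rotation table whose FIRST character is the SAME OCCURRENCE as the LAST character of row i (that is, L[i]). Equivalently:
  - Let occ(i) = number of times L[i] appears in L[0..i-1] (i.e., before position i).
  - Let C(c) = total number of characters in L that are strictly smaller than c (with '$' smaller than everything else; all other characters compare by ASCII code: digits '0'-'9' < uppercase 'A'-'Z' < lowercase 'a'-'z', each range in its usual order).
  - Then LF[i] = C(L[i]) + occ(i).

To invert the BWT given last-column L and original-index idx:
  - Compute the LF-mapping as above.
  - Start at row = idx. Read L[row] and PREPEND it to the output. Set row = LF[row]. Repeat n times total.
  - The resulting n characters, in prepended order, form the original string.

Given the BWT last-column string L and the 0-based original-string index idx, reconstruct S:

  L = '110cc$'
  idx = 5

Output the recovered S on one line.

LF mapping: 2 3 1 4 5 0
Walk LF starting at row 5, prepending L[row]:
  step 1: row=5, L[5]='$', prepend. Next row=LF[5]=0
  step 2: row=0, L[0]='1', prepend. Next row=LF[0]=2
  step 3: row=2, L[2]='0', prepend. Next row=LF[2]=1
  step 4: row=1, L[1]='1', prepend. Next row=LF[1]=3
  step 5: row=3, L[3]='c', prepend. Next row=LF[3]=4
  step 6: row=4, L[4]='c', prepend. Next row=LF[4]=5
Reversed output: cc101$

Answer: cc101$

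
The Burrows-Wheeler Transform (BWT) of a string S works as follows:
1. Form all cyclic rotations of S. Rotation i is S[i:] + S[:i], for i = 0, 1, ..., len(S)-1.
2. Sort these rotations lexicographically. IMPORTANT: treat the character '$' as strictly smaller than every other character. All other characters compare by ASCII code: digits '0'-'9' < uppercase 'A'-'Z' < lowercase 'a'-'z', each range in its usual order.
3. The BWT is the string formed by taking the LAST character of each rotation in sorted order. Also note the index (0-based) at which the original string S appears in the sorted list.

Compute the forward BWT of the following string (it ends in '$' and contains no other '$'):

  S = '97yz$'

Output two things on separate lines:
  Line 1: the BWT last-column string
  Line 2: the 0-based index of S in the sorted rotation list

All 5 rotations (rotation i = S[i:]+S[:i]):
  rot[0] = 97yz$
  rot[1] = 7yz$9
  rot[2] = yz$97
  rot[3] = z$97y
  rot[4] = $97yz
Sorted (with $ < everything):
  sorted[0] = $97yz  (last char: 'z')
  sorted[1] = 7yz$9  (last char: '9')
  sorted[2] = 97yz$  (last char: '$')
  sorted[3] = yz$97  (last char: '7')
  sorted[4] = z$97y  (last char: 'y')
Last column: z9$7y
Original string S is at sorted index 2

Answer: z9$7y
2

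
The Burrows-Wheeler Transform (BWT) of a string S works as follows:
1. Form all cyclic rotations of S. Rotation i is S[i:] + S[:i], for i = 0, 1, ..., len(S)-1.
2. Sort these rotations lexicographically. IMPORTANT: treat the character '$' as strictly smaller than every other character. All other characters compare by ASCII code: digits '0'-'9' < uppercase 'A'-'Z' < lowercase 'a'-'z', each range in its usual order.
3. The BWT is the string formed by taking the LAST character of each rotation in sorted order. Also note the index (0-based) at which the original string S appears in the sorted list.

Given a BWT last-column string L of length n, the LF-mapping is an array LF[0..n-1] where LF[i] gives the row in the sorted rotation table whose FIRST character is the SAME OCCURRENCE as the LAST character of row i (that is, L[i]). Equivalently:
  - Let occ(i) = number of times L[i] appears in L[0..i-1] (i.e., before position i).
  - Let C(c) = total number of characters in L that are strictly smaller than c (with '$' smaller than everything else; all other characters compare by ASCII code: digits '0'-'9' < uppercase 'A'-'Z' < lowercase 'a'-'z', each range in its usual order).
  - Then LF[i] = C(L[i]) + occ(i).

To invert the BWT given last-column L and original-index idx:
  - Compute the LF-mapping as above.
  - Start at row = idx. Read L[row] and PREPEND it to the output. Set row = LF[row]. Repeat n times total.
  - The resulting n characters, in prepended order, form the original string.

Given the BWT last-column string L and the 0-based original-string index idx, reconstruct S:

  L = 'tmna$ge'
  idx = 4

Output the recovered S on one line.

LF mapping: 6 4 5 1 0 3 2
Walk LF starting at row 4, prepending L[row]:
  step 1: row=4, L[4]='$', prepend. Next row=LF[4]=0
  step 2: row=0, L[0]='t', prepend. Next row=LF[0]=6
  step 3: row=6, L[6]='e', prepend. Next row=LF[6]=2
  step 4: row=2, L[2]='n', prepend. Next row=LF[2]=5
  step 5: row=5, L[5]='g', prepend. Next row=LF[5]=3
  step 6: row=3, L[3]='a', prepend. Next row=LF[3]=1
  step 7: row=1, L[1]='m', prepend. Next row=LF[1]=4
Reversed output: magnet$

Answer: magnet$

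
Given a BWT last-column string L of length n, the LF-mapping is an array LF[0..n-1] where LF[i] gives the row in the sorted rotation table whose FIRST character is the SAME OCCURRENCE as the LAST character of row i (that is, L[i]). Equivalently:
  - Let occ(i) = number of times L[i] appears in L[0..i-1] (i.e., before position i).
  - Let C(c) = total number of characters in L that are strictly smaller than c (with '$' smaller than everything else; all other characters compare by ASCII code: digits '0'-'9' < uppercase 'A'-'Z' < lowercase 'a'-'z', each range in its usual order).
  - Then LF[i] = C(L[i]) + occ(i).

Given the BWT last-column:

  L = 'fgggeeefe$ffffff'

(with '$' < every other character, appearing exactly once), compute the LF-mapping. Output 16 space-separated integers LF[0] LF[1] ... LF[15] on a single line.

Answer: 5 13 14 15 1 2 3 6 4 0 7 8 9 10 11 12

Derivation:
Char counts: '$':1, 'e':4, 'f':8, 'g':3
C (first-col start): C('$')=0, C('e')=1, C('f')=5, C('g')=13
L[0]='f': occ=0, LF[0]=C('f')+0=5+0=5
L[1]='g': occ=0, LF[1]=C('g')+0=13+0=13
L[2]='g': occ=1, LF[2]=C('g')+1=13+1=14
L[3]='g': occ=2, LF[3]=C('g')+2=13+2=15
L[4]='e': occ=0, LF[4]=C('e')+0=1+0=1
L[5]='e': occ=1, LF[5]=C('e')+1=1+1=2
L[6]='e': occ=2, LF[6]=C('e')+2=1+2=3
L[7]='f': occ=1, LF[7]=C('f')+1=5+1=6
L[8]='e': occ=3, LF[8]=C('e')+3=1+3=4
L[9]='$': occ=0, LF[9]=C('$')+0=0+0=0
L[10]='f': occ=2, LF[10]=C('f')+2=5+2=7
L[11]='f': occ=3, LF[11]=C('f')+3=5+3=8
L[12]='f': occ=4, LF[12]=C('f')+4=5+4=9
L[13]='f': occ=5, LF[13]=C('f')+5=5+5=10
L[14]='f': occ=6, LF[14]=C('f')+6=5+6=11
L[15]='f': occ=7, LF[15]=C('f')+7=5+7=12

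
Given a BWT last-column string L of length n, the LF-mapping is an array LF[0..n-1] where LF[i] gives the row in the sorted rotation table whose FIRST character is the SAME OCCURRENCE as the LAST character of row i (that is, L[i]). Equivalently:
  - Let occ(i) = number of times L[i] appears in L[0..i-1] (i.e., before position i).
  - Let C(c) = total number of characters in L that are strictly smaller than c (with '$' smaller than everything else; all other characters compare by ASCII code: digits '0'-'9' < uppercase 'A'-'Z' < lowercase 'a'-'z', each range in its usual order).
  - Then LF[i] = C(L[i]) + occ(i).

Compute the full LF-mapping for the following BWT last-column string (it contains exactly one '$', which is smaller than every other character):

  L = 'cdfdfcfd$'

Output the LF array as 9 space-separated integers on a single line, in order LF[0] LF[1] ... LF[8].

Char counts: '$':1, 'c':2, 'd':3, 'f':3
C (first-col start): C('$')=0, C('c')=1, C('d')=3, C('f')=6
L[0]='c': occ=0, LF[0]=C('c')+0=1+0=1
L[1]='d': occ=0, LF[1]=C('d')+0=3+0=3
L[2]='f': occ=0, LF[2]=C('f')+0=6+0=6
L[3]='d': occ=1, LF[3]=C('d')+1=3+1=4
L[4]='f': occ=1, LF[4]=C('f')+1=6+1=7
L[5]='c': occ=1, LF[5]=C('c')+1=1+1=2
L[6]='f': occ=2, LF[6]=C('f')+2=6+2=8
L[7]='d': occ=2, LF[7]=C('d')+2=3+2=5
L[8]='$': occ=0, LF[8]=C('$')+0=0+0=0

Answer: 1 3 6 4 7 2 8 5 0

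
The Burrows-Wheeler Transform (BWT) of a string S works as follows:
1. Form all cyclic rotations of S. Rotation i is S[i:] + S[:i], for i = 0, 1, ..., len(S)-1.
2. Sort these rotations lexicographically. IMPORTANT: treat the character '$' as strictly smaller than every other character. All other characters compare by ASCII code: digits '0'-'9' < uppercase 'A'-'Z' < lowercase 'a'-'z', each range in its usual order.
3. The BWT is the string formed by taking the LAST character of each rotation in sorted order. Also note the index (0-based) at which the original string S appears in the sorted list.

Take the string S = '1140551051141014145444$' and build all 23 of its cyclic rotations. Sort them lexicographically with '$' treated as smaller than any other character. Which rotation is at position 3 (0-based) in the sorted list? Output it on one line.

Answer: 0551051141014145444$114

Derivation:
All 23 rotations (rotation i = S[i:]+S[:i]):
  rot[0] = 1140551051141014145444$
  rot[1] = 140551051141014145444$1
  rot[2] = 40551051141014145444$11
  rot[3] = 0551051141014145444$114
  rot[4] = 551051141014145444$1140
  rot[5] = 51051141014145444$11405
  rot[6] = 1051141014145444$114055
  rot[7] = 051141014145444$1140551
  rot[8] = 51141014145444$11405510
  rot[9] = 1141014145444$114055105
  rot[10] = 141014145444$1140551051
  rot[11] = 41014145444$11405510511
  rot[12] = 1014145444$114055105114
  rot[13] = 014145444$1140551051141
  rot[14] = 14145444$11405510511410
  rot[15] = 4145444$114055105114101
  rot[16] = 145444$1140551051141014
  rot[17] = 45444$11405510511410141
  rot[18] = 5444$114055105114101414
  rot[19] = 444$1140551051141014145
  rot[20] = 44$11405510511410141454
  rot[21] = 4$114055105114101414544
  rot[22] = $1140551051141014145444
Sorted (with $ < everything):
  sorted[0] = $1140551051141014145444
  sorted[1] = 014145444$1140551051141
  sorted[2] = 051141014145444$1140551
  sorted[3] = 0551051141014145444$114
  sorted[4] = 1014145444$114055105114
  sorted[5] = 1051141014145444$114055
  sorted[6] = 1140551051141014145444$
  sorted[7] = 1141014145444$114055105
  sorted[8] = 140551051141014145444$1
  sorted[9] = 141014145444$1140551051
  sorted[10] = 14145444$11405510511410
  sorted[11] = 145444$1140551051141014
  sorted[12] = 4$114055105114101414544
  sorted[13] = 40551051141014145444$11
  sorted[14] = 41014145444$11405510511
  sorted[15] = 4145444$114055105114101
  sorted[16] = 44$11405510511410141454
  sorted[17] = 444$1140551051141014145
  sorted[18] = 45444$11405510511410141
  sorted[19] = 51051141014145444$11405
  sorted[20] = 51141014145444$11405510
  sorted[21] = 5444$114055105114101414
  sorted[22] = 551051141014145444$1140
sorted[3] = 0551051141014145444$114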